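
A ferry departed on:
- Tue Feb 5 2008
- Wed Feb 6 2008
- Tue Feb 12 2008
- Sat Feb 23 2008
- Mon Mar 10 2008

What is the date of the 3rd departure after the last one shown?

Intervals are 1, 6, 11, 16 days — an arithmetic progression with common difference 5.
Next gap: 21 days. Mon Mar 10 2008 + 21 days = Mon Mar 31 2008.
Next gap: 26 days. Mon Mar 31 2008 + 26 days = Sat Apr 26 2008.
Next gap: 31 days. Sat Apr 26 2008 + 31 days = Tue May 27 2008.

Tue May 27 2008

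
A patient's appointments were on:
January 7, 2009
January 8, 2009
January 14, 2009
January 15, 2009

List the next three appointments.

January 21, 2009; January 22, 2009; January 28, 2009

The gap pattern 1, 6, 1 repeats every 2 events.
These are the Wednesdays and Thursdays of each week.
Next Wednesday: January 21, 2009.
Next Thursday: January 22, 2009.
The following Wednesday is January 28, 2009.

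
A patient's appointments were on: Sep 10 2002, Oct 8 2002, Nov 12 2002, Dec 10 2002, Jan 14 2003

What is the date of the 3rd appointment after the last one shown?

Apr 8 2003

Gaps: 28, 35, 28, 35 days — a mix of 28 and 35. Every date is a Tuesday.
Each is the 2nd Tuesday of its month.
2nd Tuesday of February 2003: Feb 11 2003.
2nd Tuesday of March 2003: Mar 11 2003.
April 2003 — 2nd Tuesday is Apr 8 2003.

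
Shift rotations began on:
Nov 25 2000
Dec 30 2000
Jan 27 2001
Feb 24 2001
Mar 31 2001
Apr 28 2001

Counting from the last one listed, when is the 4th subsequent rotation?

Aug 25 2001

Every date is a Saturday; gaps 35, 28, 28, 35, 28 days.
Each is the last Saturday of its month (at least one falls on the 29th or later, ruling out '4th Saturday').
May 2001 ends with Saturday May 26 2001.
June 2001 ends with Saturday Jun 30 2001.
Last Saturday of July 2001: Jul 28 2001.
August 2001 ends with Saturday Aug 25 2001.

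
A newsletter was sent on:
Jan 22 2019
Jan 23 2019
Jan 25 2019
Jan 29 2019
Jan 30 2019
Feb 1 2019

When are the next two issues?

Feb 5 2019, Feb 6 2019

Gaps: 1, 2, 4, 1, 2 days — not constant, but cyclic with period 3.
The events fall on every Tuesday, Wednesday and Friday.
The following Tuesday is Feb 5 2019.
Next Wednesday: Feb 6 2019.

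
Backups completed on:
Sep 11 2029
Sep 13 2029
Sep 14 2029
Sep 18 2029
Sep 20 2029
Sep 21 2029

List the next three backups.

Every event lands on a Tuesday or Thursday or Friday (gaps cycle 2, 1, 4, 2, 1).
So the schedule is: every Tuesday, Thursday and Friday.
The following Tuesday is Sep 25 2029.
The following Thursday is Sep 27 2029.
The following Friday is Sep 28 2029.

Sep 25 2029, Sep 27 2029, Sep 28 2029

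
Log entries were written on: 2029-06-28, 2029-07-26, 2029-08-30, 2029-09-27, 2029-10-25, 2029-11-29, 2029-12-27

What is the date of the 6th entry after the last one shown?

2030-06-27

All Thursdays; the gaps (28, 35, 28, 28, 35, 28) vary with month length.
This is the last Thursday of each month.
Last Thursday of January 2030: 2030-01-31.
Last Thursday of February 2030: 2030-02-28.
March 2030 ends with Thursday 2030-03-28.
April 2030 ends with Thursday 2030-04-25.
May 2030 ends with Thursday 2030-05-30.
Last Thursday of June 2030: 2030-06-27.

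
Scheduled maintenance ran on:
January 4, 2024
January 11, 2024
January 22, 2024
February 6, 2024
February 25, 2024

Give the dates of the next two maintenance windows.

March 19, 2024; April 15, 2024

Intervals are 7, 11, 15, 19 days — an arithmetic progression with common difference 4.
Next gap: 23 days. February 25, 2024 + 23 days = March 19, 2024.
Next gap: 27 days. March 19, 2024 + 27 days = April 15, 2024.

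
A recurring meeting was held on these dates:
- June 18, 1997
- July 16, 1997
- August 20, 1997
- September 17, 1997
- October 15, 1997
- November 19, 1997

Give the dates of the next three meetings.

December 17, 1997; January 21, 1998; February 18, 1998

These are Wednesdays at 28- or 35-day spacing (28, 35, 28, 28, 35).
The pattern: 3rd Wednesday of the month.
3rd Wednesday of December 1997: December 17, 1997.
3rd Wednesday of January 1998: January 21, 1998.
February 1998 — 3rd Wednesday is February 18, 1998.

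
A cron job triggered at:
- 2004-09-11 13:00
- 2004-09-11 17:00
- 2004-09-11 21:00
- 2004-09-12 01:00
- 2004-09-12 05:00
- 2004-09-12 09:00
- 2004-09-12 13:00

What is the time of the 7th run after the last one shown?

Gaps: 4, 4, 4, 4, 4, 4 hours — each event is 4 hours after the previous one.
2004-09-12 13:00 + 4 h = 2004-09-12 17:00.
2004-09-12 17:00 + 4 h = 2004-09-12 21:00.
2004-09-12 21:00 + 4 h = 2004-09-13 01:00.
2004-09-13 01:00 + 4 h = 2004-09-13 05:00.
2004-09-13 05:00 + 4 h = 2004-09-13 09:00.
2004-09-13 09:00 + 4 h = 2004-09-13 13:00.
2004-09-13 13:00 + 4 h = 2004-09-13 17:00.

2004-09-13 17:00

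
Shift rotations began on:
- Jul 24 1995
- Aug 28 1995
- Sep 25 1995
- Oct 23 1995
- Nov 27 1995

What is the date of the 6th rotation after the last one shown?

May 27 1996

Gaps: 35, 28, 28, 35 days — a mix of 28 and 35. Every date is a Monday.
Each is the 4th Monday of its month.
4th Monday of December 1995: Dec 25 1995.
January 1996 — 4th Monday is Jan 22 1996.
February 1996 — 4th Monday is Feb 26 1996.
March 1996 — 4th Monday is Mar 25 1996.
4th Monday of April 1996: Apr 22 1996.
May 1996 — 4th Monday is May 27 1996.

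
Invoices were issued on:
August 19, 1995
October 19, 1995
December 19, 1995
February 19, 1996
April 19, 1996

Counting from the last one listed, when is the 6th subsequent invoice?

April 19, 1997

Gaps: 61, 61, 62, 60 days — not constant. Every event is on the 19th of the month.
Pattern: the 19th of every 2 months.
June 1996: June 19, 1996.
Next: August 1996 → August 19, 1996.
Next: October 1996 → October 19, 1996.
December 1996: December 19, 1996.
February 1997: February 19, 1997.
Next: April 1997 → April 19, 1997.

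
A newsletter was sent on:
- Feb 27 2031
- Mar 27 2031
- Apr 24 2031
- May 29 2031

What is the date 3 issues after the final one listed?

Every date is a Thursday; gaps 28, 28, 35 days.
Each is the last Thursday of its month (at least one falls on the 29th or later, ruling out '4th Thursday').
Last Thursday of June 2031: Jun 26 2031.
July 2031 ends with Thursday Jul 31 2031.
August 2031 ends with Thursday Aug 28 2031.

Aug 28 2031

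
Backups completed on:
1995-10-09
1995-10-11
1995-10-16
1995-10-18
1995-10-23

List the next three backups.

Every event lands on a Monday or Wednesday (gaps cycle 2, 5, 2, 5).
So the schedule is: every Monday and Wednesday.
The following Wednesday is 1995-10-25.
The following Monday is 1995-10-30.
Next Wednesday: 1995-11-01.

1995-10-25, 1995-10-30, 1995-11-01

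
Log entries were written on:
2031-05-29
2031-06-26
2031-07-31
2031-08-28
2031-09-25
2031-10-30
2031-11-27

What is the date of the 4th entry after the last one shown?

Every date is a Thursday; gaps 28, 35, 28, 28, 35, 28 days.
Each is the last Thursday of its month (at least one falls on the 29th or later, ruling out '4th Thursday').
December 2031 ends with Thursday 2031-12-25.
Last Thursday of January 2032: 2032-01-29.
February 2032 ends with Thursday 2032-02-26.
March 2032 ends with Thursday 2032-03-25.

2032-03-25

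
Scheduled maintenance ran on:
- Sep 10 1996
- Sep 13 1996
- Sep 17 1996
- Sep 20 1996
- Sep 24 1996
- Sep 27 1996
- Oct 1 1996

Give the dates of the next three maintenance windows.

The gap pattern 3, 4, 3, 4, 3, 4 repeats every 2 events.
These are the Tuesdays and Fridays of each week.
The following Friday is Oct 4 1996.
The following Tuesday is Oct 8 1996.
The following Friday is Oct 11 1996.

Oct 4 1996, Oct 8 1996, Oct 11 1996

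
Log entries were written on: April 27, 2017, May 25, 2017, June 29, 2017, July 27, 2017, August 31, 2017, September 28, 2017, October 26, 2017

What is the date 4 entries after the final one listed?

All Thursdays; the gaps (28, 35, 28, 35, 28, 28) vary with month length.
This is the last Thursday of each month.
November 2017 ends with Thursday November 30, 2017.
December 2017 ends with Thursday December 28, 2017.
January 2018 ends with Thursday January 25, 2018.
February 2018 ends with Thursday February 22, 2018.

February 22, 2018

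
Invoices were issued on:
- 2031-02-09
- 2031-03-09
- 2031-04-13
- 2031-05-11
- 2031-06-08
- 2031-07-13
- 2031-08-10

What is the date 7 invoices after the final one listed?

2032-03-14

Gaps: 28, 35, 28, 28, 35, 28 days — a mix of 28 and 35. Every date is a Sunday.
Each is the 2nd Sunday of its month.
September 2031 — 2nd Sunday is 2031-09-14.
October 2031 — 2nd Sunday is 2031-10-12.
November 2031 — 2nd Sunday is 2031-11-09.
December 2031 — 2nd Sunday is 2031-12-14.
2nd Sunday of January 2032: 2032-01-11.
February 2032 — 2nd Sunday is 2032-02-08.
March 2032 — 2nd Sunday is 2032-03-14.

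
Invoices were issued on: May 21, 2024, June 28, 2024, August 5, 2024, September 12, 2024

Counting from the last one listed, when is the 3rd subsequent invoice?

The spacing is 38, 38, 38 days — always 38 days.
September 12, 2024 + 38 days = October 20, 2024.
October 20, 2024 + 38 days = November 27, 2024.
November 27, 2024 + 38 days = January 4, 2025.

January 4, 2025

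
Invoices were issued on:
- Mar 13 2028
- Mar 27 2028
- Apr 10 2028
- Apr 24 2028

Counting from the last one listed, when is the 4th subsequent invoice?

Gaps between consecutive events: 14, 14, 14 days — a constant 14-day interval.
Apr 24 2028 + 14 days = May 8 2028.
May 8 2028 + 14 days = May 22 2028.
May 22 2028 + 14 days = Jun 5 2028.
Jun 5 2028 + 14 days = Jun 19 2028.

Jun 19 2028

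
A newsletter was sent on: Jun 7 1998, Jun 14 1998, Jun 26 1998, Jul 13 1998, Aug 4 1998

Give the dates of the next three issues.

Aug 31 1998, Oct 2 1998, Nov 8 1998

Gaps: 7, 12, 17, 22 days — each gap is 5 larger than the previous one.
Next gap: 27 days. Aug 4 1998 + 27 days = Aug 31 1998.
Next gap: 32 days. Aug 31 1998 + 32 days = Oct 2 1998.
Next gap: 37 days. Oct 2 1998 + 37 days = Nov 8 1998.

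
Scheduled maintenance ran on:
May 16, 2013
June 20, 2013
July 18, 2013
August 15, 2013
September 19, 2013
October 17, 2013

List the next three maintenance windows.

Gaps: 35, 28, 28, 35, 28 days — a mix of 28 and 35. Every date is a Thursday.
Each is the 3rd Thursday of its month.
November 2013 — 3rd Thursday is November 21, 2013.
December 2013 — 3rd Thursday is December 19, 2013.
3rd Thursday of January 2014: January 16, 2014.

November 21, 2013; December 19, 2013; January 16, 2014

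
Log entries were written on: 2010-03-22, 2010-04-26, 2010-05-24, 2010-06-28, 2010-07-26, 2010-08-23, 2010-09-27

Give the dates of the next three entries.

2010-10-25, 2010-11-22, 2010-12-27

All dates are Mondays, 35, 28, 35, 28, 28, 35 days apart.
Specifically, the 4th Monday of each month.
4th Monday of October 2010: 2010-10-25.
November 2010 — 4th Monday is 2010-11-22.
4th Monday of December 2010: 2010-12-27.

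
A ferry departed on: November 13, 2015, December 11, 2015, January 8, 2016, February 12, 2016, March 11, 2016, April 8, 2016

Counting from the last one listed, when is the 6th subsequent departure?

All dates are Fridays, 28, 28, 35, 28, 28 days apart.
Specifically, the 2nd Friday of each month.
2nd Friday of May 2016: May 13, 2016.
June 2016 — 2nd Friday is June 10, 2016.
July 2016 — 2nd Friday is July 8, 2016.
2nd Friday of August 2016: August 12, 2016.
2nd Friday of September 2016: September 9, 2016.
2nd Friday of October 2016: October 14, 2016.

October 14, 2016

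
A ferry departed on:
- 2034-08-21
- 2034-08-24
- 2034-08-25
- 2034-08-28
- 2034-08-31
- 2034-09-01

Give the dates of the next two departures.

The gap pattern 3, 1, 3, 3, 1 repeats every 3 events.
These are the Mondays, Thursdays and Fridays of each week.
The following Monday is 2034-09-04.
Next Thursday: 2034-09-07.

2034-09-04, 2034-09-07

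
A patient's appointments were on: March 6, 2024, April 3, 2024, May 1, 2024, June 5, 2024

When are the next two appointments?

July 3, 2024; August 7, 2024

All dates are Wednesdays, 28, 28, 35 days apart.
Specifically, the 1st Wednesday of each month.
1st Wednesday of July 2024: July 3, 2024.
1st Wednesday of August 2024: August 7, 2024.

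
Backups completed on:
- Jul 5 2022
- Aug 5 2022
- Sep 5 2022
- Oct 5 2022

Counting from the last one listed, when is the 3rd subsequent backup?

The day-of-month is always 5 (31, 31, 30 days between events).
So this recurs on the 5th of each month.
November 2022: Nov 5 2022.
Next: December 2022 → Dec 5 2022.
Next: January 2023 → Jan 5 2023.

Jan 5 2023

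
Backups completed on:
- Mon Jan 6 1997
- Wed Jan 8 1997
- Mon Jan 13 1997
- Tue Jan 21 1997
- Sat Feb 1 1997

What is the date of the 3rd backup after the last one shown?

Gaps: 2, 5, 8, 11 days — each gap is 3 larger than the previous one.
Next gap: 14 days. Sat Feb 1 1997 + 14 days = Sat Feb 15 1997.
Next gap: 17 days. Sat Feb 15 1997 + 17 days = Tue Mar 4 1997.
Next gap: 20 days. Tue Mar 4 1997 + 20 days = Mon Mar 24 1997.

Mon Mar 24 1997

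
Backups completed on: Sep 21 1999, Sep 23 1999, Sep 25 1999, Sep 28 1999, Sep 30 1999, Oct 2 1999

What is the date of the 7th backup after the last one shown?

The gap pattern 2, 2, 3, 2, 2 repeats every 3 events.
These are the Tuesdays, Thursdays and Saturdays of each week.
The following Tuesday is Oct 5 1999.
Next Thursday: Oct 7 1999.
Next Saturday: Oct 9 1999.
The following Tuesday is Oct 12 1999.
Next Thursday: Oct 14 1999.
The following Saturday is Oct 16 1999.
Next Tuesday: Oct 19 1999.

Oct 19 1999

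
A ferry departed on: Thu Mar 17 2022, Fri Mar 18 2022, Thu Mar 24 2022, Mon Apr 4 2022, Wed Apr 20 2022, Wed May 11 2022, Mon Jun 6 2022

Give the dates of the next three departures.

Thu Jul 7 2022, Fri Aug 12 2022, Thu Sep 22 2022

Gaps: 1, 6, 11, 16, 21, 26 days — each gap is 5 larger than the previous one.
Next gap: 31 days. Mon Jun 6 2022 + 31 days = Thu Jul 7 2022.
Next gap: 36 days. Thu Jul 7 2022 + 36 days = Fri Aug 12 2022.
Next gap: 41 days. Fri Aug 12 2022 + 41 days = Thu Sep 22 2022.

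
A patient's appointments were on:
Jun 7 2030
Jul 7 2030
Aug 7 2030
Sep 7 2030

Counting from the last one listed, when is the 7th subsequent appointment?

The day-of-month is always 7 (30, 31, 31 days between events).
So this recurs on the 7th of each month.
October 2030: Oct 7 2030.
November 2030: Nov 7 2030.
Next: December 2030 → Dec 7 2030.
Next: January 2031 → Jan 7 2031.
Next: February 2031 → Feb 7 2031.
Next: March 2031 → Mar 7 2031.
Next: April 2031 → Apr 7 2031.

Apr 7 2031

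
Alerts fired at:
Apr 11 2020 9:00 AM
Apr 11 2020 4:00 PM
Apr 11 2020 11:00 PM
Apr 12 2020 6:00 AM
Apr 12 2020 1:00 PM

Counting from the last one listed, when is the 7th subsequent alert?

Apr 14 2020 2:00 PM

Spacing: 7, 7, 7, 7 h — constant 7 h.
Apr 12 2020 1:00 PM + 7 h = Apr 12 2020 8:00 PM.
Apr 12 2020 8:00 PM + 7 h = Apr 13 2020 3:00 AM.
Apr 13 2020 3:00 AM + 7 h = Apr 13 2020 10:00 AM.
Apr 13 2020 10:00 AM + 7 h = Apr 13 2020 5:00 PM.
Apr 13 2020 5:00 PM + 7 h = Apr 14 2020 12:00 AM.
Apr 14 2020 12:00 AM + 7 h = Apr 14 2020 7:00 AM.
Apr 14 2020 7:00 AM + 7 h = Apr 14 2020 2:00 PM.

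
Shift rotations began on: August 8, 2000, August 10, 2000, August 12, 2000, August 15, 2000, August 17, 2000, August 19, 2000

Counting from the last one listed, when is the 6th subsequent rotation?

Every event lands on a Tuesday or Thursday or Saturday (gaps cycle 2, 2, 3, 2, 2).
So the schedule is: every Tuesday, Thursday and Saturday.
Next Tuesday: August 22, 2000.
Next Thursday: August 24, 2000.
Next Saturday: August 26, 2000.
The following Tuesday is August 29, 2000.
The following Thursday is August 31, 2000.
Next Saturday: September 2, 2000.

September 2, 2000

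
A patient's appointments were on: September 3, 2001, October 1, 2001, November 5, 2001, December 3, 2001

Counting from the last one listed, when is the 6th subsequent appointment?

June 3, 2002

Gaps: 28, 35, 28 days — a mix of 28 and 35. Every date is a Monday.
Each is the 1st Monday of its month.
January 2002 — 1st Monday is January 7, 2002.
1st Monday of February 2002: February 4, 2002.
1st Monday of March 2002: March 4, 2002.
April 2002 — 1st Monday is April 1, 2002.
1st Monday of May 2002: May 6, 2002.
1st Monday of June 2002: June 3, 2002.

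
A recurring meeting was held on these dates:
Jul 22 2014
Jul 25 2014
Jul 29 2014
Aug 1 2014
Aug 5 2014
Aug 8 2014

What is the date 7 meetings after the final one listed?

The gap pattern 3, 4, 3, 4, 3 repeats every 2 events.
These are the Tuesdays and Fridays of each week.
Next Tuesday: Aug 12 2014.
Next Friday: Aug 15 2014.
The following Tuesday is Aug 19 2014.
The following Friday is Aug 22 2014.
Next Tuesday: Aug 26 2014.
Next Friday: Aug 29 2014.
Next Tuesday: Sep 2 2014.

Sep 2 2014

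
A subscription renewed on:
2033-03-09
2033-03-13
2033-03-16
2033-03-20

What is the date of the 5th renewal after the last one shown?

2033-04-06

Every event lands on a Wednesday or Sunday (gaps cycle 4, 3, 4).
So the schedule is: every Wednesday and Sunday.
Next Wednesday: 2033-03-23.
The following Sunday is 2033-03-27.
Next Wednesday: 2033-03-30.
The following Sunday is 2033-04-03.
Next Wednesday: 2033-04-06.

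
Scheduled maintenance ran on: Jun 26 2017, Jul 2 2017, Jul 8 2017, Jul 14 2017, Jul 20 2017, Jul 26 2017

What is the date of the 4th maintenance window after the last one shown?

Aug 19 2017

Every event comes 6 days after the last (6, 6, 6, 6, 6).
Jul 26 2017 + 6 days = Aug 1 2017.
Aug 1 2017 + 6 days = Aug 7 2017.
Aug 7 2017 + 6 days = Aug 13 2017.
Aug 13 2017 + 6 days = Aug 19 2017.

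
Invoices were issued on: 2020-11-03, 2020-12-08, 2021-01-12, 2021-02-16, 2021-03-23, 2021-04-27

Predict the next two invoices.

Every event comes 35 days after the last (35, 35, 35, 35, 35).
2021-04-27 + 35 days = 2021-06-01.
2021-06-01 + 35 days = 2021-07-06.

2021-06-01, 2021-07-06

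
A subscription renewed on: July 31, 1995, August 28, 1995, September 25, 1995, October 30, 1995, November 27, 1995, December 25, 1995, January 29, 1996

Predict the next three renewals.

These are Mondays with 28, 28, 35, 28, 28, 35-day gaps.
Each is the final Monday of its month — July 31, 1995 is past the 28th, so '4th Monday' doesn't fit.
Last Monday of February 1996: February 26, 1996.
March 1996 ends with Monday March 25, 1996.
Last Monday of April 1996: April 29, 1996.

February 26, 1996; March 25, 1996; April 29, 1996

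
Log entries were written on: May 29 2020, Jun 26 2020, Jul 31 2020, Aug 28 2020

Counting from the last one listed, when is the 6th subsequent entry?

Feb 26 2021

These are Fridays with 28, 35, 28-day gaps.
Each is the final Friday of its month — May 29 2020 is past the 28th, so '4th Friday' doesn't fit.
Last Friday of September 2020: Sep 25 2020.
Last Friday of October 2020: Oct 30 2020.
Last Friday of November 2020: Nov 27 2020.
December 2020 ends with Friday Dec 25 2020.
Last Friday of January 2021: Jan 29 2021.
Last Friday of February 2021: Feb 26 2021.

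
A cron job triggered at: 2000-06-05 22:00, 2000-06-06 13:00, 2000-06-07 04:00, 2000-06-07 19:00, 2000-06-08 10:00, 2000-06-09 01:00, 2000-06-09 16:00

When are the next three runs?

Gaps: 15, 15, 15, 15, 15, 15 hours — each event is 15 hours after the previous one.
2000-06-09 16:00 + 15 h = 2000-06-10 07:00.
2000-06-10 07:00 + 15 h = 2000-06-10 22:00.
2000-06-10 22:00 + 15 h = 2000-06-11 13:00.

2000-06-10 07:00, 2000-06-10 22:00, 2000-06-11 13:00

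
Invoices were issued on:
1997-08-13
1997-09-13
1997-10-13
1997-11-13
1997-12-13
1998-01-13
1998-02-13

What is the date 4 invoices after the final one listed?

Gaps: 31, 30, 31, 30, 31, 31 days — not constant. Every event is on the 13th of the month.
Pattern: the 13th of each month.
March 1998: 1998-03-13.
Next: April 1998 → 1998-04-13.
May 1998: 1998-05-13.
June 1998: 1998-06-13.

1998-06-13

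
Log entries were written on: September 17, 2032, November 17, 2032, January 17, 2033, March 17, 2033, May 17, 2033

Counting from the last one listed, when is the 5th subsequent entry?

March 17, 2034

The day-of-month is always 17 (61, 61, 59, 61 days between events).
So this recurs on the 17th of every 2 months.
July 2033: July 17, 2033.
Next: September 2033 → September 17, 2033.
Next: November 2033 → November 17, 2033.
Next: January 2034 → January 17, 2034.
March 2034: March 17, 2034.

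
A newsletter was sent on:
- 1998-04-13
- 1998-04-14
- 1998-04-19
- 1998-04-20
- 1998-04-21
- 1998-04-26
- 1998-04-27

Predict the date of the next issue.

Gaps: 1, 5, 1, 1, 5, 1 days — not constant, but cyclic with period 3.
The events fall on every Monday, Tuesday and Sunday.
Next Tuesday: 1998-04-28.

1998-04-28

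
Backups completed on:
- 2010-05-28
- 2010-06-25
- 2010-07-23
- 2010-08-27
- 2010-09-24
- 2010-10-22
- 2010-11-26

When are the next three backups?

2010-12-24, 2011-01-28, 2011-02-25

All dates are Fridays, 28, 28, 35, 28, 28, 35 days apart.
Specifically, the 4th Friday of each month.
4th Friday of December 2010: 2010-12-24.
4th Friday of January 2011: 2011-01-28.
February 2011 — 4th Friday is 2011-02-25.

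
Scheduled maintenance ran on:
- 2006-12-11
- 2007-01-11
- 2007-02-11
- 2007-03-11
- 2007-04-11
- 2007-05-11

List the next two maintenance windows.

2007-06-11, 2007-07-11

Gaps: 31, 31, 28, 31, 30 days — not constant. Every event is on the 11th of the month.
Pattern: the 11th of each month.
Next: June 2007 → 2007-06-11.
July 2007: 2007-07-11.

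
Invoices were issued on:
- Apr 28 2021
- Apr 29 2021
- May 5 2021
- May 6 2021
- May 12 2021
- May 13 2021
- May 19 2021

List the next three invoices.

May 20 2021, May 26 2021, May 27 2021

Gaps: 1, 6, 1, 6, 1, 6 days — not constant, but cyclic with period 2.
The events fall on every Wednesday and Thursday.
The following Thursday is May 20 2021.
The following Wednesday is May 26 2021.
The following Thursday is May 27 2021.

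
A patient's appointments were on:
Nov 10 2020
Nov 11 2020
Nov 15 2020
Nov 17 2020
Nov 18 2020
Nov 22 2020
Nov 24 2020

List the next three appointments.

Nov 25 2020, Nov 29 2020, Dec 1 2020

The gap pattern 1, 4, 2, 1, 4, 2 repeats every 3 events.
These are the Tuesdays, Wednesdays and Sundays of each week.
Next Wednesday: Nov 25 2020.
Next Sunday: Nov 29 2020.
The following Tuesday is Dec 1 2020.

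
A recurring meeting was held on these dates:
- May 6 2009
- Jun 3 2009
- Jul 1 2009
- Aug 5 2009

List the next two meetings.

Sep 2 2009, Oct 7 2009

These are Wednesdays at 28- or 35-day spacing (28, 28, 35).
The pattern: 1st Wednesday of the month.
1st Wednesday of September 2009: Sep 2 2009.
1st Wednesday of October 2009: Oct 7 2009.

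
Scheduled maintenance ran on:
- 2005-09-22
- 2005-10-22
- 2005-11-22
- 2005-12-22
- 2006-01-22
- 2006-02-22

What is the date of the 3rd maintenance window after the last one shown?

2006-05-22

The day-of-month is always 22 (30, 31, 30, 31, 31 days between events).
So this recurs on the 22nd of each month.
March 2006: 2006-03-22.
Next: April 2006 → 2006-04-22.
Next: May 2006 → 2006-05-22.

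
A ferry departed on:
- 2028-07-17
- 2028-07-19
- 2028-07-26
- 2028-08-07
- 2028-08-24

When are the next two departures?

Intervals are 2, 7, 12, 17 days — an arithmetic progression with common difference 5.
Next gap: 22 days. 2028-08-24 + 22 days = 2028-09-15.
Next gap: 27 days. 2028-09-15 + 27 days = 2028-10-12.

2028-09-15, 2028-10-12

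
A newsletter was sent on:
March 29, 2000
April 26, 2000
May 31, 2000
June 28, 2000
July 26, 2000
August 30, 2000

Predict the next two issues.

These are Wednesdays with 28, 35, 28, 28, 35-day gaps.
Each is the final Wednesday of its month — March 29, 2000 is past the 28th, so '4th Wednesday' doesn't fit.
September 2000 ends with Wednesday September 27, 2000.
October 2000 ends with Wednesday October 25, 2000.

September 27, 2000; October 25, 2000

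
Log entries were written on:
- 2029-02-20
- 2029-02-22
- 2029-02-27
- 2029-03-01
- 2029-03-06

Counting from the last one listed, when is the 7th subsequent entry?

2029-03-29

The gap pattern 2, 5, 2, 5 repeats every 2 events.
These are the Tuesdays and Thursdays of each week.
The following Thursday is 2029-03-08.
Next Tuesday: 2029-03-13.
Next Thursday: 2029-03-15.
Next Tuesday: 2029-03-20.
Next Thursday: 2029-03-22.
The following Tuesday is 2029-03-27.
The following Thursday is 2029-03-29.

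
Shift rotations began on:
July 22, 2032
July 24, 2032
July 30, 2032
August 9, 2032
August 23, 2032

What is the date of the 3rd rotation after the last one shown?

October 28, 2032

Intervals are 2, 6, 10, 14 days — an arithmetic progression with common difference 4.
Next gap: 18 days. August 23, 2032 + 18 days = September 10, 2032.
Next gap: 22 days. September 10, 2032 + 22 days = October 2, 2032.
Next gap: 26 days. October 2, 2032 + 26 days = October 28, 2032.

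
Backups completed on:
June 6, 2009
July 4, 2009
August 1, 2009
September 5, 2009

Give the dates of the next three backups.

All dates are Saturdays, 28, 28, 35 days apart.
Specifically, the 1st Saturday of each month.
October 2009 — 1st Saturday is October 3, 2009.
November 2009 — 1st Saturday is November 7, 2009.
1st Saturday of December 2009: December 5, 2009.

October 3, 2009; November 7, 2009; December 5, 2009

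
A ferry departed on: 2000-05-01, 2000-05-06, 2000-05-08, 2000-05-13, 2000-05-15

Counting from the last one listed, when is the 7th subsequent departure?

2000-06-10

Gaps: 5, 2, 5, 2 days — not constant, but cyclic with period 2.
The events fall on every Monday and Saturday.
The following Saturday is 2000-05-20.
The following Monday is 2000-05-22.
Next Saturday: 2000-05-27.
The following Monday is 2000-05-29.
The following Saturday is 2000-06-03.
The following Monday is 2000-06-05.
The following Saturday is 2000-06-10.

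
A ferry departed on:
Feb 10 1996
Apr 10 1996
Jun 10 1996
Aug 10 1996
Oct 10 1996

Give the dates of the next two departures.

Gaps: 60, 61, 61, 61 days — not constant. Every event is on the 10th of the month.
Pattern: the 10th of every 2 months.
December 1996: Dec 10 1996.
Next: February 1997 → Feb 10 1997.

Dec 10 1996, Feb 10 1997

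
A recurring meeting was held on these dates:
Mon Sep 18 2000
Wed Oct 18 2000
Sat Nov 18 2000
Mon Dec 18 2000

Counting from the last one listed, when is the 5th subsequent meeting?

Fri May 18 2001

The day-of-month is always 18 (30, 31, 30 days between events).
So this recurs on the 18th of each month.
January 2001: Thu Jan 18 2001.
Next: February 2001 → Sun Feb 18 2001.
March 2001: Sun Mar 18 2001.
Next: April 2001 → Wed Apr 18 2001.
Next: May 2001 → Fri May 18 2001.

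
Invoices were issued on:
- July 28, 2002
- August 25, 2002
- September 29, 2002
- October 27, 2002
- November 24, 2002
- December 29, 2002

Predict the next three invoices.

Every date is a Sunday; gaps 28, 35, 28, 28, 35 days.
Each is the last Sunday of its month (at least one falls on the 29th or later, ruling out '4th Sunday').
January 2003 ends with Sunday January 26, 2003.
February 2003 ends with Sunday February 23, 2003.
March 2003 ends with Sunday March 30, 2003.

January 26, 2003; February 23, 2003; March 30, 2003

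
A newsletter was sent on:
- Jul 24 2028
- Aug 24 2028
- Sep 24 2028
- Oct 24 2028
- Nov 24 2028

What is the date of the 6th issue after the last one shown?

May 24 2029

The day-of-month is always 24 (31, 31, 30, 31 days between events).
So this recurs on the 24th of each month.
Next: December 2028 → Dec 24 2028.
Next: January 2029 → Jan 24 2029.
February 2029: Feb 24 2029.
March 2029: Mar 24 2029.
April 2029: Apr 24 2029.
May 2029: May 24 2029.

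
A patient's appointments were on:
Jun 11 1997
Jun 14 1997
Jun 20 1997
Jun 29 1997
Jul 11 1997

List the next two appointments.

Intervals are 3, 6, 9, 12 days — an arithmetic progression with common difference 3.
Next gap: 15 days. Jul 11 1997 + 15 days = Jul 26 1997.
Next gap: 18 days. Jul 26 1997 + 18 days = Aug 13 1997.

Jul 26 1997, Aug 13 1997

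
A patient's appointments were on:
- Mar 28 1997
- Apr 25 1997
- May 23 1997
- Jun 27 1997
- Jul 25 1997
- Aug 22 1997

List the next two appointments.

These are Fridays at 28- or 35-day spacing (28, 28, 35, 28, 28).
The pattern: 4th Friday of the month.
September 1997 — 4th Friday is Sep 26 1997.
October 1997 — 4th Friday is Oct 24 1997.

Sep 26 1997, Oct 24 1997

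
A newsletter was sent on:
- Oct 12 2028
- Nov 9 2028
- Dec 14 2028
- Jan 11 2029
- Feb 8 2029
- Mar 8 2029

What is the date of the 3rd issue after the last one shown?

Gaps: 28, 35, 28, 28, 28 days — a mix of 28 and 35. Every date is a Thursday.
Each is the 2nd Thursday of its month.
2nd Thursday of April 2029: Apr 12 2029.
2nd Thursday of May 2029: May 10 2029.
2nd Thursday of June 2029: Jun 14 2029.

Jun 14 2029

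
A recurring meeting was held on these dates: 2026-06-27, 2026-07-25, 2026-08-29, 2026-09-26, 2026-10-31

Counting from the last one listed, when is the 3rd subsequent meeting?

2027-01-30

These are Saturdays with 28, 35, 28, 35-day gaps.
Each is the final Saturday of its month — 2026-08-29 is past the 28th, so '4th Saturday' doesn't fit.
Last Saturday of November 2026: 2026-11-28.
Last Saturday of December 2026: 2026-12-26.
Last Saturday of January 2027: 2027-01-30.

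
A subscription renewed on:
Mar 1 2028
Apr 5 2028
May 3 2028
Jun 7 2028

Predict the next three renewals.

Jul 5 2028, Aug 2 2028, Sep 6 2028

All dates are Wednesdays, 35, 28, 35 days apart.
Specifically, the 1st Wednesday of each month.
July 2028 — 1st Wednesday is Jul 5 2028.
1st Wednesday of August 2028: Aug 2 2028.
September 2028 — 1st Wednesday is Sep 6 2028.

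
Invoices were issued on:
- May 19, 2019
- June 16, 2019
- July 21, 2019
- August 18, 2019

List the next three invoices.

All dates are Sundays, 28, 35, 28 days apart.
Specifically, the 3rd Sunday of each month.
3rd Sunday of September 2019: September 15, 2019.
3rd Sunday of October 2019: October 20, 2019.
3rd Sunday of November 2019: November 17, 2019.

September 15, 2019; October 20, 2019; November 17, 2019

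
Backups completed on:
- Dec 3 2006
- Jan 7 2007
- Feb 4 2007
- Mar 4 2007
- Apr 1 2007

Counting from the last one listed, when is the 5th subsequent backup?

These are Sundays at 28- or 35-day spacing (35, 28, 28, 28).
The pattern: 1st Sunday of the month.
May 2007 — 1st Sunday is May 6 2007.
1st Sunday of June 2007: Jun 3 2007.
1st Sunday of July 2007: Jul 1 2007.
August 2007 — 1st Sunday is Aug 5 2007.
1st Sunday of September 2007: Sep 2 2007.

Sep 2 2007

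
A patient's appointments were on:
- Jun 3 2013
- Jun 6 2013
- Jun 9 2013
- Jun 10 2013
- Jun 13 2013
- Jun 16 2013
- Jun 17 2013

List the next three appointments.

Gaps: 3, 3, 1, 3, 3, 1 days — not constant, but cyclic with period 3.
The events fall on every Monday, Thursday and Sunday.
Next Thursday: Jun 20 2013.
Next Sunday: Jun 23 2013.
The following Monday is Jun 24 2013.

Jun 20 2013, Jun 23 2013, Jun 24 2013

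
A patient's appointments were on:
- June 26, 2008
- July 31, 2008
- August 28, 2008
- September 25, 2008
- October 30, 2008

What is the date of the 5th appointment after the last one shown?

All Thursdays; the gaps (35, 28, 28, 35) vary with month length.
This is the last Thursday of each month.
November 2008 ends with Thursday November 27, 2008.
December 2008 ends with Thursday December 25, 2008.
Last Thursday of January 2009: January 29, 2009.
February 2009 ends with Thursday February 26, 2009.
Last Thursday of March 2009: March 26, 2009.

March 26, 2009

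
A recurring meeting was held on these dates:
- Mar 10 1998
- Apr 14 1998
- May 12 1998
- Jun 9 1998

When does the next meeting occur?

These are Tuesdays at 28- or 35-day spacing (35, 28, 28).
The pattern: 2nd Tuesday of the month.
2nd Tuesday of July 1998: Jul 14 1998.

Jul 14 1998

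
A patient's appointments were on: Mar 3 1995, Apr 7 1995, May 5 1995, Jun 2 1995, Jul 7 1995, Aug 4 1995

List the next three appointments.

All dates are Fridays, 35, 28, 28, 35, 28 days apart.
Specifically, the 1st Friday of each month.
September 1995 — 1st Friday is Sep 1 1995.
October 1995 — 1st Friday is Oct 6 1995.
1st Friday of November 1995: Nov 3 1995.

Sep 1 1995, Oct 6 1995, Nov 3 1995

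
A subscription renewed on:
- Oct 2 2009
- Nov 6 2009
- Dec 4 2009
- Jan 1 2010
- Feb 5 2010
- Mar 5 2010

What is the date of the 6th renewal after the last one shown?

Sep 3 2010

These are Fridays at 28- or 35-day spacing (35, 28, 28, 35, 28).
The pattern: 1st Friday of the month.
April 2010 — 1st Friday is Apr 2 2010.
1st Friday of May 2010: May 7 2010.
1st Friday of June 2010: Jun 4 2010.
1st Friday of July 2010: Jul 2 2010.
1st Friday of August 2010: Aug 6 2010.
September 2010 — 1st Friday is Sep 3 2010.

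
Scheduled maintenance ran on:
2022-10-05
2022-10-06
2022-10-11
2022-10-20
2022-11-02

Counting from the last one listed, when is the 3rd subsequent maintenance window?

Gaps: 1, 5, 9, 13 days — each gap is 4 larger than the previous one.
Next gap: 17 days. 2022-11-02 + 17 days = 2022-11-19.
Next gap: 21 days. 2022-11-19 + 21 days = 2022-12-10.
Next gap: 25 days. 2022-12-10 + 25 days = 2023-01-04.

2023-01-04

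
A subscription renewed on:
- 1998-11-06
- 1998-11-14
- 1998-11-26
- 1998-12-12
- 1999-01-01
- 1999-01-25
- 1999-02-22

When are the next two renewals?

1999-03-26, 1999-05-01

Gaps: 8, 12, 16, 20, 24, 28 days — each gap is 4 larger than the previous one.
Next gap: 32 days. 1999-02-22 + 32 days = 1999-03-26.
Next gap: 36 days. 1999-03-26 + 36 days = 1999-05-01.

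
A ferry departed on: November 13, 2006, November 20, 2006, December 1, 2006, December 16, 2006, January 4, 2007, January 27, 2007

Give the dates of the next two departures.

February 23, 2007; March 26, 2007

The spacing grows by 4 each time: 7, 11, 15, 19, 23 days.
Next gap: 27 days. January 27, 2007 + 27 days = February 23, 2007.
Next gap: 31 days. February 23, 2007 + 31 days = March 26, 2007.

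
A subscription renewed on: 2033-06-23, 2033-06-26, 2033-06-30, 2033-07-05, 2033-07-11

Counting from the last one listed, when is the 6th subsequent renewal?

2033-09-06

Intervals are 3, 4, 5, 6 days — an arithmetic progression with common difference 1.
Next gap: 7 days. 2033-07-11 + 7 days = 2033-07-18.
Next gap: 8 days. 2033-07-18 + 8 days = 2033-07-26.
Next gap: 9 days. 2033-07-26 + 9 days = 2033-08-04.
Next gap: 10 days. 2033-08-04 + 10 days = 2033-08-14.
Next gap: 11 days. 2033-08-14 + 11 days = 2033-08-25.
Next gap: 12 days. 2033-08-25 + 12 days = 2033-09-06.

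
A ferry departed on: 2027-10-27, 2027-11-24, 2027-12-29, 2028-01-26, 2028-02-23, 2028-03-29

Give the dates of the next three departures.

These are Wednesdays with 28, 35, 28, 28, 35-day gaps.
Each is the final Wednesday of its month — 2027-12-29 is past the 28th, so '4th Wednesday' doesn't fit.
April 2028 ends with Wednesday 2028-04-26.
Last Wednesday of May 2028: 2028-05-31.
June 2028 ends with Wednesday 2028-06-28.

2028-04-26, 2028-05-31, 2028-06-28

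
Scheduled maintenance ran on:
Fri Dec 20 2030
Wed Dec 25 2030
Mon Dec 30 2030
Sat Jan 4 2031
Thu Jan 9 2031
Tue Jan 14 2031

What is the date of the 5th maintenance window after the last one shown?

Sat Feb 8 2031

The spacing is 5, 5, 5, 5, 5 days — always 5 days.
Tue Jan 14 2031 + 5 days = Sun Jan 19 2031.
Sun Jan 19 2031 + 5 days = Fri Jan 24 2031.
Fri Jan 24 2031 + 5 days = Wed Jan 29 2031.
Wed Jan 29 2031 + 5 days = Mon Feb 3 2031.
Mon Feb 3 2031 + 5 days = Sat Feb 8 2031.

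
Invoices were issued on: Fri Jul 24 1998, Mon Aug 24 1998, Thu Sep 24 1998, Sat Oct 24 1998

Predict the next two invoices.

Gaps: 31, 31, 30 days — not constant. Every event is on the 24th of the month.
Pattern: the 24th of each month.
Next: November 1998 → Tue Nov 24 1998.
Next: December 1998 → Thu Dec 24 1998.

Tue Nov 24 1998, Thu Dec 24 1998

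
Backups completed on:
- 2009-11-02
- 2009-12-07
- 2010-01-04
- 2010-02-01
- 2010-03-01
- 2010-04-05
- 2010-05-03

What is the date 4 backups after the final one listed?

These are Mondays at 28- or 35-day spacing (35, 28, 28, 28, 35, 28).
The pattern: 1st Monday of the month.
1st Monday of June 2010: 2010-06-07.
1st Monday of July 2010: 2010-07-05.
August 2010 — 1st Monday is 2010-08-02.
September 2010 — 1st Monday is 2010-09-06.

2010-09-06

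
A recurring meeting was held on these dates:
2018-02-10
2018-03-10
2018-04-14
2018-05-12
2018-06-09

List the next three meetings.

Gaps: 28, 35, 28, 28 days — a mix of 28 and 35. Every date is a Saturday.
Each is the 2nd Saturday of its month.
July 2018 — 2nd Saturday is 2018-07-14.
2nd Saturday of August 2018: 2018-08-11.
2nd Saturday of September 2018: 2018-09-08.

2018-07-14, 2018-08-11, 2018-09-08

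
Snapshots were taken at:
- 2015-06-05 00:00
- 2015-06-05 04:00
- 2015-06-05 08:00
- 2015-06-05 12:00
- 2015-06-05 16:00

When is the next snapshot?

2015-06-05 20:00

The interval is a steady 4 hours (4, 4, 4, 4).
2015-06-05 16:00 + 4 h = 2015-06-05 20:00.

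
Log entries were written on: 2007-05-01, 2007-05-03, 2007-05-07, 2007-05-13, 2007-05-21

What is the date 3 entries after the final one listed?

2007-06-26

The spacing grows by 2 each time: 2, 4, 6, 8 days.
Next gap: 10 days. 2007-05-21 + 10 days = 2007-05-31.
Next gap: 12 days. 2007-05-31 + 12 days = 2007-06-12.
Next gap: 14 days. 2007-06-12 + 14 days = 2007-06-26.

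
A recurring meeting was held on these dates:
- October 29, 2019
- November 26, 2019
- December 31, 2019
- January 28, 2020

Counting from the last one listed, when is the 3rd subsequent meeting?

April 28, 2020

All Tuesdays; the gaps (28, 35, 28) vary with month length.
This is the last Tuesday of each month.
Last Tuesday of February 2020: February 25, 2020.
March 2020 ends with Tuesday March 31, 2020.
Last Tuesday of April 2020: April 28, 2020.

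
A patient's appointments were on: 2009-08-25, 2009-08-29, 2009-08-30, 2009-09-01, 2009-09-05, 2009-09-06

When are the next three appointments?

2009-09-08, 2009-09-12, 2009-09-13

Gaps: 4, 1, 2, 4, 1 days — not constant, but cyclic with period 3.
The events fall on every Tuesday, Saturday and Sunday.
Next Tuesday: 2009-09-08.
Next Saturday: 2009-09-12.
Next Sunday: 2009-09-13.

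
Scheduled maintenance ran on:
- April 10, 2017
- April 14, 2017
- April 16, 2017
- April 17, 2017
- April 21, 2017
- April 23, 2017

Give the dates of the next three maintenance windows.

April 24, 2017; April 28, 2017; April 30, 2017

Every event lands on a Monday or Friday or Sunday (gaps cycle 4, 2, 1, 4, 2).
So the schedule is: every Monday, Friday and Sunday.
The following Monday is April 24, 2017.
Next Friday: April 28, 2017.
Next Sunday: April 30, 2017.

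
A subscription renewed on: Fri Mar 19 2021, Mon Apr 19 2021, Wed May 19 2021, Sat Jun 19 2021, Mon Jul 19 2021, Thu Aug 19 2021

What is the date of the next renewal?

Sun Sep 19 2021

Gaps: 31, 30, 31, 30, 31 days — not constant. Every event is on the 19th of the month.
Pattern: the 19th of each month.
September 2021: Sun Sep 19 2021.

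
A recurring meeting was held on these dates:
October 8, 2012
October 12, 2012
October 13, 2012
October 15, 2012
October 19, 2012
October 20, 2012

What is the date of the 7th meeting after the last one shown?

November 5, 2012

Every event lands on a Monday or Friday or Saturday (gaps cycle 4, 1, 2, 4, 1).
So the schedule is: every Monday, Friday and Saturday.
The following Monday is October 22, 2012.
Next Friday: October 26, 2012.
The following Saturday is October 27, 2012.
The following Monday is October 29, 2012.
Next Friday: November 2, 2012.
The following Saturday is November 3, 2012.
Next Monday: November 5, 2012.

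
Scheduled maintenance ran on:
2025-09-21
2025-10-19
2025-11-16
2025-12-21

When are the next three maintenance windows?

2026-01-18, 2026-02-15, 2026-03-15

All dates are Sundays, 28, 28, 35 days apart.
Specifically, the 3rd Sunday of each month.
January 2026 — 3rd Sunday is 2026-01-18.
3rd Sunday of February 2026: 2026-02-15.
3rd Sunday of March 2026: 2026-03-15.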